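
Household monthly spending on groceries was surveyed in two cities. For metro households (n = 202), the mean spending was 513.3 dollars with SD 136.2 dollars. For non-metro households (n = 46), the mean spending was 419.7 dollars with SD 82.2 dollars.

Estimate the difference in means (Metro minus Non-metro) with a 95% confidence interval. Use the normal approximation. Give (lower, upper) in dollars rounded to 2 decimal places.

Per-group SEs: s₁/√n₁ = 136.2/√202 = 9.5830, s₂/√n₂ = 82.2/√46 = 12.1197.
Unpooled SE of the difference: √(91.833889 + 146.88712809) = 15.4506.
Margin of error = z* · SE = 1.960 × 15.4506 = 30.2832.
x̄₁ − x̄₂ = 513.3 − 419.7 = 93.6000.
CI: 93.6000 ± 30.2832 = (63.32, 123.88).

(63.32, 123.88)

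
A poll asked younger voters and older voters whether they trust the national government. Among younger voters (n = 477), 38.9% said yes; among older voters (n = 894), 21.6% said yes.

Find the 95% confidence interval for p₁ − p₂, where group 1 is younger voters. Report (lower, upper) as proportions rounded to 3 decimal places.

Each SE is √(p̂(1−p̂)/n): √(0.3890·0.6110/477) = 0.02232 and √(0.2160·0.7840/894) = 0.01376.
SE(p̂₁ − p̂₂) = √(SE₁² + SE₂²) = √(0.0004981824 + 0.0001893376) = 0.02622, since the two samples are independent.
At 95% confidence z* = 1.960; margin = 1.960 × 0.02622 = 0.05139.
The difference is 0.3890 − 0.2160 = 0.1730, so the interval is 0.1730 ± 0.05139 = (0.122, 0.224).

(0.122, 0.224)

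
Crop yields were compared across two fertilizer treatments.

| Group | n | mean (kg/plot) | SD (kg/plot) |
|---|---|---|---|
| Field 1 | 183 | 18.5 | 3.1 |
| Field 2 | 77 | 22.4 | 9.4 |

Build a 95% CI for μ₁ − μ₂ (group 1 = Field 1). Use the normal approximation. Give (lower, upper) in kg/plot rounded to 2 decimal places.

Standard errors of each mean: 3.1/√183 = 0.2292 and 9.4/√77 = 1.0712.
SE(x̄₁ − x̄₂) = √(0.2292² + 1.0712²) = 1.0954 for independent samples with unequal variances.
With z* = 1.960, the margin is 1.960 × 1.0954 = 2.1470.
x̄₁ − x̄₂ = 18.5 − 22.4 = -3.9000; the interval is -3.9000 ± 2.1470 = (-6.05, -1.75).

(-6.05, -1.75)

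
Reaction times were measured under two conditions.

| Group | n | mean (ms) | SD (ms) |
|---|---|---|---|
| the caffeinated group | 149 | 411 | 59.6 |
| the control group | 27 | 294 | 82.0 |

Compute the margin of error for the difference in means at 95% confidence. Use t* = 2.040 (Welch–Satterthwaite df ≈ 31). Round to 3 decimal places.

33.699

Per-group SEs: s₁/√n₁ = 59.6/√149 = 4.8826, s₂/√n₂ = 82.0/√27 = 15.7809.
Unpooled SE of the difference: √(23.83978276 + 249.03680481) = 16.5190.
Margin of error = t* · SE = 2.040 × 16.5190 = 33.6988.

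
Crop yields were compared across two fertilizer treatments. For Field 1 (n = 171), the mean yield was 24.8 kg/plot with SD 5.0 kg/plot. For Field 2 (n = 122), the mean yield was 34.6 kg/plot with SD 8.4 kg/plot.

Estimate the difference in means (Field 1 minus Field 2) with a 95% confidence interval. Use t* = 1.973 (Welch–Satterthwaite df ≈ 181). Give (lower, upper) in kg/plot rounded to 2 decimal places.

Standard errors of each mean: 5.0/√171 = 0.3824 and 8.4/√122 = 0.7605.
SE(x̄₁ − x̄₂) = √(0.3824² + 0.7605²) = 0.8512 for independent samples with unequal variances.
With t* = 1.973, the margin is 1.973 × 0.8512 = 1.6794.
x̄₁ − x̄₂ = 24.8 − 34.6 = -9.8000; the interval is -9.8000 ± 1.6794 = (-11.48, -8.12).

(-11.48, -8.12)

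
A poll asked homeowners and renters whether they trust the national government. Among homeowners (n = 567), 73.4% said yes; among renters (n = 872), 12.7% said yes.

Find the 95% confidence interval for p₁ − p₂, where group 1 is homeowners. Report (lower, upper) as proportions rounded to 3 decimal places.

(0.564, 0.650)

Each SE is √(p̂(1−p̂)/n): √(0.7340·0.2660/567) = 0.01856 and √(0.1270·0.8730/872) = 0.01128.
SE(p̂₁ − p̂₂) = √(SE₁² + SE₂²) = √(0.0003444736 + 0.0001272384) = 0.02172, since the two samples are independent.
At 95% confidence z* = 1.960; margin = 1.960 × 0.02172 = 0.04257.
The difference is 0.7340 − 0.1270 = 0.6070, so the interval is 0.6070 ± 0.04257 = (0.564, 0.650).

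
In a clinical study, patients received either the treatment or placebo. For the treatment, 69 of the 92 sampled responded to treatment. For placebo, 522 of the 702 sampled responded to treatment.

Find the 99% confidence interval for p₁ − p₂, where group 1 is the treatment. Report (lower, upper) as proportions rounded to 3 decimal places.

p̂₁ = 69/92 = 0.7500 and p̂₂ = 522/702 = 0.7436.
SE₁ = √(p̂₁(1−p̂₁)/n₁) = √(0.7500·0.2500/92) = 0.04514; SE₂ = √(0.7436·0.2564/702) = 0.01648.
Independent samples: SE of the difference = √(SE₁² + SE₂²) = √(0.0020376196 + 0.0002715904) = 0.04805.
z* for 99% confidence is 2.576, so the margin of error is 2.576 × 0.04805 = 0.12378.
Point estimate p̂₁ − p̂₂ = 0.7500 − 0.7436 = 0.0064.
0.0064 ± 0.12378 → (-0.117, 0.130).

(-0.117, 0.130)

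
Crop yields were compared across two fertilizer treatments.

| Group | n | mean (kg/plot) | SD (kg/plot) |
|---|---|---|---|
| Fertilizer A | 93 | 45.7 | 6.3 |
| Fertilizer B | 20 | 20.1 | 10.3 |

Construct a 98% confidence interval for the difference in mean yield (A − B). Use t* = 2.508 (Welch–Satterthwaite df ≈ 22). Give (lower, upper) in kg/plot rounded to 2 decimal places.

Standard errors of each mean: 6.3/√93 = 0.6533 and 10.3/√20 = 2.3032.
SE(x̄₁ − x̄₂) = √(0.6533² + 2.3032²) = 2.3941 for independent samples with unequal variances.
With t* = 2.508, the margin is 2.508 × 2.3941 = 6.0044.
x̄₁ − x̄₂ = 45.7 − 20.1 = 25.6000; the interval is 25.6000 ± 6.0044 = (19.60, 31.60).

(19.60, 31.60)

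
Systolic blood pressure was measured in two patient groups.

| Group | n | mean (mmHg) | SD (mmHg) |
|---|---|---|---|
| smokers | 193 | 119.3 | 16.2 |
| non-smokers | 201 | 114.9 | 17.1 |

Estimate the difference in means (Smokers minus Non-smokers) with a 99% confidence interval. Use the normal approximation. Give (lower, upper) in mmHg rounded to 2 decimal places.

SE₁ = s₁/√n₁ = 16.2/√193 = 1.1661; SE₂ = 17.1/√201 = 1.2061.
Independent samples, unequal variances: SE_diff = √(SE₁² + SE₂²) = √(1.35978921 + 1.45467721) = 1.6776.
z* = 2.576, so margin of error = 2.576 × 1.6776 = 4.3215.
Difference in means = 119.3 − 114.9 = 4.4000.
4.4000 ± 4.3215 → (0.08, 8.72).

(0.08, 8.72)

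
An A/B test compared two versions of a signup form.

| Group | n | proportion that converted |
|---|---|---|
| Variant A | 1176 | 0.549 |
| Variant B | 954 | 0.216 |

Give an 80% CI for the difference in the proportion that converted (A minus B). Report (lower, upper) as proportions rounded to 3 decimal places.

(0.308, 0.358)

SE₁ = √(p̂₁(1−p̂₁)/n₁) = √(0.5490·0.4510/1176) = 0.01451; SE₂ = √(0.2160·0.7840/954) = 0.01332.
Independent samples: SE of the difference = √(SE₁² + SE₂²) = √(0.0002105401 + 0.0001774224) = 0.01970.
z* for 80% confidence is 1.282, so the margin of error is 1.282 × 0.01970 = 0.02526.
Point estimate p̂₁ − p̂₂ = 0.5490 − 0.2160 = 0.3330.
0.3330 ± 0.02526 → (0.308, 0.358).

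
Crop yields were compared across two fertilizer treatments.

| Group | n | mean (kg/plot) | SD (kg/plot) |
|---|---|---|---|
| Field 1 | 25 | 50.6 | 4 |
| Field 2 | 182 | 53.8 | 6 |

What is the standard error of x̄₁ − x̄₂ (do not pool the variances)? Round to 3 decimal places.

0.915

Standard errors of each mean: 4/√25 = 0.8000 and 6/√182 = 0.4447.
SE(x̄₁ − x̄₂) = √(0.8000² + 0.4447²) = 0.9153 for independent samples with unequal variances.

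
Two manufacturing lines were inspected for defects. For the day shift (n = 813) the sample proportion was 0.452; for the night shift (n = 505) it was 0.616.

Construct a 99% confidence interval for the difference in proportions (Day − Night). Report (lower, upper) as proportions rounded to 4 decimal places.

(-0.2356, -0.0924)

SE₁ = √(p̂₁(1−p̂₁)/n₁) = √(0.4520·0.5480/813) = 0.01745; SE₂ = √(0.6160·0.3840/505) = 0.02164.
Independent samples: SE of the difference = √(SE₁² + SE₂²) = √(0.0003045025 + 0.0004682896) = 0.02780.
z* for 99% confidence is 2.576, so the margin of error is 2.576 × 0.02780 = 0.07161.
Point estimate p̂₁ − p̂₂ = 0.4520 − 0.6160 = -0.1640.
-0.1640 ± 0.07161 → (-0.2356, -0.0924).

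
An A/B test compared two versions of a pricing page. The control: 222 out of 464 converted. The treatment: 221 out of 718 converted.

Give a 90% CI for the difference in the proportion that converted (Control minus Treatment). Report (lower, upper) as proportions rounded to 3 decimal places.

First, p̂₁ = 222/464 = 0.4784; p̂₂ = 221/718 = 0.3078.
The two standard errors are √(0.4784×0.5216/464) = 0.02319 and √(0.3078×0.6922/718) = 0.01723.
Because the samples are independent, SE_diff = √(0.02319² + 0.01723²) = 0.02889.
Using z* = 1.645 for 90%, ME = 1.645 × 0.02889 = 0.04752.
p̂₁ − p̂₂ = 0.1706; interval 0.1706 ± 0.04752 gives (0.123, 0.218).

(0.123, 0.218)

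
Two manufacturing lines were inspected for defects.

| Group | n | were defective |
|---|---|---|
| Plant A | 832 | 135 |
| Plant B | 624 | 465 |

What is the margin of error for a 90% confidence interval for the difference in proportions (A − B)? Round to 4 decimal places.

0.0356

p̂₁ = 135/832 = 0.1623 and p̂₂ = 465/624 = 0.7452.
SE₁ = √(p̂₁(1−p̂₁)/n₁) = √(0.1623·0.8377/832) = 0.01278; SE₂ = √(0.7452·0.2548/624) = 0.01744.
Independent samples: SE of the difference = √(SE₁² + SE₂²) = √(0.0001633284 + 0.0003041536) = 0.02162.
z* for 90% confidence is 1.645, so the margin of error is 1.645 × 0.02162 = 0.03556.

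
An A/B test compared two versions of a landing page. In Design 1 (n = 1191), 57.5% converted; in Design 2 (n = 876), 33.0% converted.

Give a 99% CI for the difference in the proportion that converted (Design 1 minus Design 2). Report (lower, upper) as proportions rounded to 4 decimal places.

(0.1899, 0.3001)

SE₁ = √(p̂₁(1−p̂₁)/n₁) = √(0.5750·0.4250/1191) = 0.01432; SE₂ = √(0.3300·0.6700/876) = 0.01589.
Independent samples: SE of the difference = √(SE₁² + SE₂²) = √(0.0002050624 + 0.0002524921) = 0.02139.
z* for 99% confidence is 2.576, so the margin of error is 2.576 × 0.02139 = 0.05510.
Point estimate p̂₁ − p̂₂ = 0.5750 − 0.3300 = 0.2450.
0.2450 ± 0.05510 → (0.1899, 0.3001).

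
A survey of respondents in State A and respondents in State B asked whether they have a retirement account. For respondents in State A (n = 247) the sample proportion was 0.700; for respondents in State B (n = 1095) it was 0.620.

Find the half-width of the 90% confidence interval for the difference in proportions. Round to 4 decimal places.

Each SE is √(p̂(1−p̂)/n): √(0.7000·0.3000/247) = 0.02916 and √(0.6200·0.3800/1095) = 0.01467.
SE(p̂₁ − p̂₂) = √(SE₁² + SE₂²) = √(0.0008503056 + 0.0002152089) = 0.03264, since the two samples are independent.
At 90% confidence z* = 1.645; margin = 1.645 × 0.03264 = 0.05369.

0.0537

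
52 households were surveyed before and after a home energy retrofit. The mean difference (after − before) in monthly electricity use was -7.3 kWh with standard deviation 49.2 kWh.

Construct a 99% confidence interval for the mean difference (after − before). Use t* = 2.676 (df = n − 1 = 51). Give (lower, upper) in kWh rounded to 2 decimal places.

(-25.56, 10.96)

This is a matched-pairs design, so SE = s_d/√n = 49.2/√52 = 6.8228.
Margin = 2.676 × 6.8228 = 18.2578; the interval is -7.3 ± 18.2578 = (-25.56, 10.96).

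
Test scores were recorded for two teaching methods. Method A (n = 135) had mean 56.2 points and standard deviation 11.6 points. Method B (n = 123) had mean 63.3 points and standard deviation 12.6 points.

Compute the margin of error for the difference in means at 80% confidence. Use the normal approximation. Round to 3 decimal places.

Standard errors of each mean: 11.6/√135 = 0.9984 and 12.6/√123 = 1.1361.
SE(x̄₁ − x̄₂) = √(0.9984² + 1.1361²) = 1.5125 for independent samples with unequal variances.
With z* = 1.282, the margin is 1.282 × 1.5125 = 1.9390.

1.939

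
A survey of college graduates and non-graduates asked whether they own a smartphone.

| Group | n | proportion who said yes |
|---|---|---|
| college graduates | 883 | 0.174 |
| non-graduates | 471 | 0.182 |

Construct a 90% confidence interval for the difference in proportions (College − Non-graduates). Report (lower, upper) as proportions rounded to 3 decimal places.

Each SE is √(p̂(1−p̂)/n): √(0.1740·0.8260/883) = 0.01276 and √(0.1820·0.8180/471) = 0.01778.
SE(p̂₁ − p̂₂) = √(SE₁² + SE₂²) = √(0.0001628176 + 0.0003161284) = 0.02188, since the two samples are independent.
At 90% confidence z* = 1.645; margin = 1.645 × 0.02188 = 0.03599.
The difference is 0.1740 − 0.1820 = -0.0080, so the interval is -0.0080 ± 0.03599 = (-0.044, 0.028).

(-0.044, 0.028)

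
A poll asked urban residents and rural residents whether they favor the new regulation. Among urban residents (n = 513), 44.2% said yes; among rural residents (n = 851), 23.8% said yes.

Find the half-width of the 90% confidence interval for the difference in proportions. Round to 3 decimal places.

Each SE is √(p̂(1−p̂)/n): √(0.4420·0.5580/513) = 0.02193 and √(0.2380·0.7620/851) = 0.01460.
SE(p̂₁ − p̂₂) = √(SE₁² + SE₂²) = √(0.0004809249 + 0.00021316) = 0.02635, since the two samples are independent.
At 90% confidence z* = 1.645; margin = 1.645 × 0.02635 = 0.04335.

0.043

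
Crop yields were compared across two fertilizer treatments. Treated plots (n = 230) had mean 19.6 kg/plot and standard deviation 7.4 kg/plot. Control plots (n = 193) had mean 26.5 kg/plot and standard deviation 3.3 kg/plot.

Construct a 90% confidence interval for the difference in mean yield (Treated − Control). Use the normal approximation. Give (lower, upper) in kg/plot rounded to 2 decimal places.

(-7.79, -6.01)

Standard errors of each mean: 7.4/√230 = 0.4879 and 3.3/√193 = 0.2375.
SE(x̄₁ − x̄₂) = √(0.4879² + 0.2375²) = 0.5426 for independent samples with unequal variances.
With z* = 1.645, the margin is 1.645 × 0.5426 = 0.8926.
x̄₁ − x̄₂ = 19.6 − 26.5 = -6.9000; the interval is -6.9000 ± 0.8926 = (-7.79, -6.01).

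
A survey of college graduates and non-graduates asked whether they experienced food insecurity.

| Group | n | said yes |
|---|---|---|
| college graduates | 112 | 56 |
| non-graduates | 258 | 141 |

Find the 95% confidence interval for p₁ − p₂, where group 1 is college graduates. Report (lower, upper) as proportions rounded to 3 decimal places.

First, p̂₁ = 56/112 = 0.5000; p̂₂ = 141/258 = 0.5465.
The two standard errors are √(0.5000×0.5000/112) = 0.04725 and √(0.5465×0.4535/258) = 0.03099.
Because the samples are independent, SE_diff = √(0.04725² + 0.03099²) = 0.05651.
Using z* = 1.960 for 95%, ME = 1.960 × 0.05651 = 0.11076.
p̂₁ − p̂₂ = -0.0465; interval -0.0465 ± 0.11076 gives (-0.157, 0.064).

(-0.157, 0.064)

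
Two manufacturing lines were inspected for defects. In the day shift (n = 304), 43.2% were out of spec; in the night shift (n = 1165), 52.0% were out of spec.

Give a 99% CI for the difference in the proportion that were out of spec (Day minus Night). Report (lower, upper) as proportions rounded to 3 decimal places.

(-0.170, -0.006)

SE₁ = √(p̂₁(1−p̂₁)/n₁) = √(0.4320·0.5680/304) = 0.02841; SE₂ = √(0.5200·0.4800/1165) = 0.01464.
Independent samples: SE of the difference = √(SE₁² + SE₂²) = √(0.0008071281 + 0.0002143296) = 0.03196.
z* for 99% confidence is 2.576, so the margin of error is 2.576 × 0.03196 = 0.08233.
Point estimate p̂₁ − p̂₂ = 0.4320 − 0.5200 = -0.0880.
-0.0880 ± 0.08233 → (-0.170, -0.006).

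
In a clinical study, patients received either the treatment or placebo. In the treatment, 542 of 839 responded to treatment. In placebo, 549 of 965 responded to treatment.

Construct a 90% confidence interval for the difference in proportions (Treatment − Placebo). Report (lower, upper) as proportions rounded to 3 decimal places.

(0.039, 0.115)

Sample proportions: 542/839 = 0.6460, 549/965 = 0.5689.
Each SE is √(p̂(1−p̂)/n): √(0.6460·0.3540/839) = 0.01651 and √(0.5689·0.4311/965) = 0.01594.
SE(p̂₁ − p̂₂) = √(SE₁² + SE₂²) = √(0.0002725801 + 0.0002540836) = 0.02295, since the two samples are independent.
At 90% confidence z* = 1.645; margin = 1.645 × 0.02295 = 0.03775.
The difference is 0.6460 − 0.5689 = 0.0771, so the interval is 0.0771 ± 0.03775 = (0.039, 0.115).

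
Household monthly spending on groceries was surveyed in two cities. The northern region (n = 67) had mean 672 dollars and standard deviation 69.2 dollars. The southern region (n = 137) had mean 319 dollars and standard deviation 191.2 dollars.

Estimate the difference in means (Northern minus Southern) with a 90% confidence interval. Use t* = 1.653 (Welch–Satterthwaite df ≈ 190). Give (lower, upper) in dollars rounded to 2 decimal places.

Per-group SEs: s₁/√n₁ = 69.2/√67 = 8.4541, s₂/√n₂ = 191.2/√137 = 16.3353.
Unpooled SE of the difference: √(71.47180681 + 266.84202609) = 18.3933.
Margin of error = t* · SE = 1.653 × 18.3933 = 30.4041.
x̄₁ − x̄₂ = 672 − 319 = 353.0000.
CI: 353.0000 ± 30.4041 = (322.60, 383.40).

(322.60, 383.40)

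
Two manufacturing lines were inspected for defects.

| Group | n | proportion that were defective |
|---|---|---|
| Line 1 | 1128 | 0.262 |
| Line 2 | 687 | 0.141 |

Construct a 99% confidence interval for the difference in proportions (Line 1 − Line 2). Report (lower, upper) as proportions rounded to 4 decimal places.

(0.0730, 0.1690)

SE₁ = √(p̂₁(1−p̂₁)/n₁) = √(0.2620·0.7380/1128) = 0.01309; SE₂ = √(0.1410·0.8590/687) = 0.01328.
Independent samples: SE of the difference = √(SE₁² + SE₂²) = √(0.0001713481 + 0.0001763584) = 0.01865.
z* for 99% confidence is 2.576, so the margin of error is 2.576 × 0.01865 = 0.04804.
Point estimate p̂₁ − p̂₂ = 0.2620 − 0.1410 = 0.1210.
0.1210 ± 0.04804 → (0.0730, 0.1690).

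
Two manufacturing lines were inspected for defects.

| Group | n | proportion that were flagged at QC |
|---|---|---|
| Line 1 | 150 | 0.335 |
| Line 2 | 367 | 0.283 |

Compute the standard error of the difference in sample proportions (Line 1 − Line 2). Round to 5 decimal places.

0.04514

Each SE is √(p̂(1−p̂)/n): √(0.3350·0.6650/150) = 0.03854 and √(0.2830·0.7170/367) = 0.02351.
SE(p̂₁ − p̂₂) = √(SE₁² + SE₂²) = √(0.0014853316 + 0.0005527201) = 0.04514, since the two samples are independent.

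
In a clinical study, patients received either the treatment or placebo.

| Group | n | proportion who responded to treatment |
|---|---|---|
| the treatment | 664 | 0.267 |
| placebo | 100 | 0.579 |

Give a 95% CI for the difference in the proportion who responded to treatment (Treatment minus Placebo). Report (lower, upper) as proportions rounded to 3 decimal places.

SE₁ = √(p̂₁(1−p̂₁)/n₁) = √(0.2670·0.7330/664) = 0.01717; SE₂ = √(0.5790·0.4210/100) = 0.04937.
Independent samples: SE of the difference = √(SE₁² + SE₂²) = √(0.0002948089 + 0.0024373969) = 0.05227.
z* for 95% confidence is 1.960, so the margin of error is 1.960 × 0.05227 = 0.10245.
Point estimate p̂₁ − p̂₂ = 0.2670 − 0.5790 = -0.3120.
-0.3120 ± 0.10245 → (-0.414, -0.210).

(-0.414, -0.210)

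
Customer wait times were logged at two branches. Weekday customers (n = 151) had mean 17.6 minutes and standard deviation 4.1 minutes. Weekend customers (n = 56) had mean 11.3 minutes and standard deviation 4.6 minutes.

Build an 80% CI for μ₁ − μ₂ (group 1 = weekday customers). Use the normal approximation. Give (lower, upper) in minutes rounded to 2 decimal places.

(5.40, 7.20)

SE₁ = s₁/√n₁ = 4.1/√151 = 0.3337; SE₂ = 4.6/√56 = 0.6147.
Independent samples, unequal variances: SE_diff = √(SE₁² + SE₂²) = √(0.11135569 + 0.37785609) = 0.6994.
z* = 1.282, so margin of error = 1.282 × 0.6994 = 0.8966.
Difference in means = 17.6 − 11.3 = 6.3000.
6.3000 ± 0.8966 → (5.40, 7.20).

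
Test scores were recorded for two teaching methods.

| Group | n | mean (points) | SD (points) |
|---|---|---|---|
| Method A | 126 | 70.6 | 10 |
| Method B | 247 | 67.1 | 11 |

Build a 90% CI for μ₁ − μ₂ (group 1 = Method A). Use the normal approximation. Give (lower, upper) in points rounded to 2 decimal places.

(1.64, 5.36)

Standard errors of each mean: 10/√126 = 0.8909 and 11/√247 = 0.6999.
SE(x̄₁ − x̄₂) = √(0.8909² + 0.6999²) = 1.1329 for independent samples with unequal variances.
With z* = 1.645, the margin is 1.645 × 1.1329 = 1.8636.
x̄₁ − x̄₂ = 70.6 − 67.1 = 3.5000; the interval is 3.5000 ± 1.8636 = (1.64, 5.36).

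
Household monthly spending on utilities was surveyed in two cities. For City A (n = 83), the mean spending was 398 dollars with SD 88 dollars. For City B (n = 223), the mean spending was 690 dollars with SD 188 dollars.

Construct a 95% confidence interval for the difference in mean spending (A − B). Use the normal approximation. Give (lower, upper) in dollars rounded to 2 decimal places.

(-323.10, -260.90)

SE₁ = s₁/√n₁ = 88/√83 = 9.6593; SE₂ = 188/√223 = 12.5894.
Independent samples, unequal variances: SE_diff = √(SE₁² + SE₂²) = √(93.30207649 + 158.49299236) = 15.8681.
z* = 1.960, so margin of error = 1.960 × 15.8681 = 31.1015.
Difference in means = 398 − 690 = -292.0000.
-292.0000 ± 31.1015 → (-323.10, -260.90).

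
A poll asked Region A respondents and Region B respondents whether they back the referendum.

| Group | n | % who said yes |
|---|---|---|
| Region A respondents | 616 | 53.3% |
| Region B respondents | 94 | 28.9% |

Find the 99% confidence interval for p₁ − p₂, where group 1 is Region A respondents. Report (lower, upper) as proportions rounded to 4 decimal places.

(0.1129, 0.3751)

SE₁ = √(p̂₁(1−p̂₁)/n₁) = √(0.5330·0.4670/616) = 0.02010; SE₂ = √(0.2890·0.7110/94) = 0.04675.
Independent samples: SE of the difference = √(SE₁² + SE₂²) = √(0.00040401 + 0.0021855625) = 0.05089.
z* for 99% confidence is 2.576, so the margin of error is 2.576 × 0.05089 = 0.13109.
Point estimate p̂₁ − p̂₂ = 0.5330 − 0.2890 = 0.2440.
0.2440 ± 0.13109 → (0.1129, 0.3751).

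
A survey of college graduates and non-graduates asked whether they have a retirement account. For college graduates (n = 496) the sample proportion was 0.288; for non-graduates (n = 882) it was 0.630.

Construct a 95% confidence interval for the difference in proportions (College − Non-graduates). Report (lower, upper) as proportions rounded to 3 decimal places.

(-0.393, -0.291)

Each SE is √(p̂(1−p̂)/n): √(0.2880·0.7120/496) = 0.02033 and √(0.6300·0.3700/882) = 0.01626.
SE(p̂₁ − p̂₂) = √(SE₁² + SE₂²) = √(0.0004133089 + 0.0002643876) = 0.02603, since the two samples are independent.
At 95% confidence z* = 1.960; margin = 1.960 × 0.02603 = 0.05102.
The difference is 0.2880 − 0.6300 = -0.3420, so the interval is -0.3420 ± 0.05102 = (-0.393, -0.291).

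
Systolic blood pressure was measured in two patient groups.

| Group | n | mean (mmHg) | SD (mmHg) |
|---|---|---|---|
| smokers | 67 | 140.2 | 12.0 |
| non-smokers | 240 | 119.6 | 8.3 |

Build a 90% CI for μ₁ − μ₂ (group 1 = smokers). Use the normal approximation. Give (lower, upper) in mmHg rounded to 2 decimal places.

(18.03, 23.17)

SE₁ = s₁/√n₁ = 12.0/√67 = 1.4660; SE₂ = 8.3/√240 = 0.5358.
Independent samples, unequal variances: SE_diff = √(SE₁² + SE₂²) = √(2.149156 + 0.28708164) = 1.5608.
z* = 1.645, so margin of error = 1.645 × 1.5608 = 2.5675.
Difference in means = 140.2 − 119.6 = 20.6000.
20.6000 ± 2.5675 → (18.03, 23.17).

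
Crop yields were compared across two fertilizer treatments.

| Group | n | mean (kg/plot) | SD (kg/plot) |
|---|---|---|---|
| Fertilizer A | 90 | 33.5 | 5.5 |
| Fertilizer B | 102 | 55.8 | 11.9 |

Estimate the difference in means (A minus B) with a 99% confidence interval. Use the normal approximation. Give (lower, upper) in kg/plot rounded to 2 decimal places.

Standard errors of each mean: 5.5/√90 = 0.5798 and 11.9/√102 = 1.1783.
SE(x̄₁ − x̄₂) = √(0.5798² + 1.1783²) = 1.3132 for independent samples with unequal variances.
With z* = 2.576, the margin is 2.576 × 1.3132 = 3.3828.
x̄₁ − x̄₂ = 33.5 − 55.8 = -22.3000; the interval is -22.3000 ± 3.3828 = (-25.68, -18.92).

(-25.68, -18.92)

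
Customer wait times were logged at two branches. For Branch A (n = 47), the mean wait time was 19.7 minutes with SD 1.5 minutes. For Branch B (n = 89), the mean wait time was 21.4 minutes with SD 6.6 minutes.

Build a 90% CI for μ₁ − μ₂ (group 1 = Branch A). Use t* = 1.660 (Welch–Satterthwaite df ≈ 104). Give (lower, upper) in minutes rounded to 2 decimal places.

(-2.92, -0.48)

SE₁ = s₁/√n₁ = 1.5/√47 = 0.2188; SE₂ = 6.6/√89 = 0.6996.
Independent samples, unequal variances: SE_diff = √(SE₁² + SE₂²) = √(0.04787344 + 0.48944016) = 0.7330.
t* = 1.660, so margin of error = 1.660 × 0.7330 = 1.2168.
Difference in means = 19.7 − 21.4 = -1.7000.
-1.7000 ± 1.2168 → (-2.92, -0.48).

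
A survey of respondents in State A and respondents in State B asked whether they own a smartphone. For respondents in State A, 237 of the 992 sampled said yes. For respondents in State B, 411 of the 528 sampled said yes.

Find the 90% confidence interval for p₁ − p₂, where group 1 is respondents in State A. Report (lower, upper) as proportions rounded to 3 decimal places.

(-0.577, -0.502)

First, p̂₁ = 237/992 = 0.2389; p̂₂ = 411/528 = 0.7784.
The two standard errors are √(0.2389×0.7611/992) = 0.01354 and √(0.7784×0.2216/528) = 0.01807.
Because the samples are independent, SE_diff = √(0.01354² + 0.01807²) = 0.02258.
Using z* = 1.645 for 90%, ME = 1.645 × 0.02258 = 0.03714.
p̂₁ − p̂₂ = -0.5395; interval -0.5395 ± 0.03714 gives (-0.577, -0.502).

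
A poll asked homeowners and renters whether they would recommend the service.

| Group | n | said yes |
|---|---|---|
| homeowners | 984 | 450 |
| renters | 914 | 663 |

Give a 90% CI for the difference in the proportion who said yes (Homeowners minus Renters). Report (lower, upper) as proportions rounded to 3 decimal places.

(-0.304, -0.232)

Sample proportions: 450/984 = 0.4573, 663/914 = 0.7254.
Each SE is √(p̂(1−p̂)/n): √(0.4573·0.5427/984) = 0.01588 and √(0.7254·0.2746/914) = 0.01476.
SE(p̂₁ − p̂₂) = √(SE₁² + SE₂²) = √(0.0002521744 + 0.0002178576) = 0.02168, since the two samples are independent.
At 90% confidence z* = 1.645; margin = 1.645 × 0.02168 = 0.03566.
The difference is 0.4573 − 0.7254 = -0.2681, so the interval is -0.2681 ± 0.03566 = (-0.304, -0.232).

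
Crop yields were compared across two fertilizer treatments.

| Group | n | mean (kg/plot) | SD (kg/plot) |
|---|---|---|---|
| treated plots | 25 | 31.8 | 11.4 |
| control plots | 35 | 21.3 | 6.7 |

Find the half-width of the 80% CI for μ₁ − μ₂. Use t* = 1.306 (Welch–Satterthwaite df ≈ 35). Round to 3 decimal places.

Per-group SEs: s₁/√n₁ = 11.4/√25 = 2.2800, s₂/√n₂ = 6.7/√35 = 1.1325.
Unpooled SE of the difference: √(5.1984 + 1.28255625) = 2.5458.
Margin of error = t* · SE = 1.306 × 2.5458 = 3.3248.

3.325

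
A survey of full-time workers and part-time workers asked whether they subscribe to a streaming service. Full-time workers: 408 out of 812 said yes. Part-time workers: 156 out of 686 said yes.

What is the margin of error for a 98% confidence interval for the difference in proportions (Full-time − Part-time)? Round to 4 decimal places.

Sample proportions: 408/812 = 0.5025, 156/686 = 0.2274.
Each SE is √(p̂(1−p̂)/n): √(0.5025·0.4975/812) = 0.01755 and √(0.2274·0.7726/686) = 0.01600.
SE(p̂₁ − p̂₂) = √(SE₁² + SE₂²) = √(0.0003080025 + 0.000256) = 0.02375, since the two samples are independent.
At 98% confidence z* = 2.326; margin = 2.326 × 0.02375 = 0.05524.

0.0552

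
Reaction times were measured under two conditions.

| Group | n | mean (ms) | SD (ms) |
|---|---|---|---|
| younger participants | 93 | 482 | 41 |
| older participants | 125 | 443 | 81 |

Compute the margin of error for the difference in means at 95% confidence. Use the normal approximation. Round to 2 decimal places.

16.46

SE₁ = s₁/√n₁ = 41/√93 = 4.2515; SE₂ = 81/√125 = 7.2449.
Independent samples, unequal variances: SE_diff = √(SE₁² + SE₂²) = √(18.07525225 + 52.48857601) = 8.4002.
z* = 1.960, so margin of error = 1.960 × 8.4002 = 16.4644.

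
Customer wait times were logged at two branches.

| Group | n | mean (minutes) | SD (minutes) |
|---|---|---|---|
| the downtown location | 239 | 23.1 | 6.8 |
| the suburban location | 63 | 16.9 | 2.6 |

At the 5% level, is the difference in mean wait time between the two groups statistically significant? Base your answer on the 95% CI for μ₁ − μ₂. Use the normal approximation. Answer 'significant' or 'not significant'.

significant

Per-group SEs: s₁/√n₁ = 6.8/√239 = 0.4399, s₂/√n₂ = 2.6/√63 = 0.3276.
Unpooled SE of the difference: √(0.19351201 + 0.10732176) = 0.5485.
Margin of error = z* · SE = 1.960 × 0.5485 = 1.0751.
x̄₁ − x̄₂ = 23.1 − 16.9 = 6.2000.
CI: 6.2000 ± 1.0751 = (5.1249, 7.2751).
The interval (5.1249, 7.2751) does not contain 0, so the difference is significant.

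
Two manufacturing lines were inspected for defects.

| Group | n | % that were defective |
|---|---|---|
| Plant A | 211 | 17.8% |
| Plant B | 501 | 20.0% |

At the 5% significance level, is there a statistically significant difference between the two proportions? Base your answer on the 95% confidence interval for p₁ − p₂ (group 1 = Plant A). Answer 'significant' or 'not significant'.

Each SE is √(p̂(1−p̂)/n): √(0.1780·0.8220/211) = 0.02633 and √(0.2000·0.8000/501) = 0.01787.
SE(p̂₁ − p̂₂) = √(SE₁² + SE₂²) = √(0.0006932689 + 0.0003193369) = 0.03182, since the two samples are independent.
At 95% confidence z* = 1.960; margin = 1.960 × 0.03182 = 0.06237.
The difference is 0.1780 − 0.2000 = -0.0220, so the interval is -0.0220 ± 0.06237 = (-0.08437, 0.04037).
The interval (-0.08437, 0.04037) contains 0, so the difference is not significant.

not significant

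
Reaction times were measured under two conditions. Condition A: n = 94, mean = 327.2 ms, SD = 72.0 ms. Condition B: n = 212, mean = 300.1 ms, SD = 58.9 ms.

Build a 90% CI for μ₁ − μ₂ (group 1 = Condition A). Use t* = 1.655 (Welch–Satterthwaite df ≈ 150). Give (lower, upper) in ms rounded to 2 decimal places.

(13.10, 41.10)

SE₁ = s₁/√n₁ = 72.0/√94 = 7.4262; SE₂ = 58.9/√212 = 4.0453.
Independent samples, unequal variances: SE_diff = √(SE₁² + SE₂²) = √(55.14844644 + 16.36445209) = 8.4565.
t* = 1.655, so margin of error = 1.655 × 8.4565 = 13.9955.
Difference in means = 327.2 − 300.1 = 27.1000.
27.1000 ± 13.9955 → (13.10, 41.10).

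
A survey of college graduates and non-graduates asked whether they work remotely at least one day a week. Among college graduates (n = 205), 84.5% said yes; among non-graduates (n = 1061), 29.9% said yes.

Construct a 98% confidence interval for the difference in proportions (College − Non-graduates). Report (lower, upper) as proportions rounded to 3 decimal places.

(0.479, 0.613)

Each SE is √(p̂(1−p̂)/n): √(0.8450·0.1550/205) = 0.02528 and √(0.2990·0.7010/1061) = 0.01406.
SE(p̂₁ − p̂₂) = √(SE₁² + SE₂²) = √(0.0006390784 + 0.0001976836) = 0.02893, since the two samples are independent.
At 98% confidence z* = 2.326; margin = 2.326 × 0.02893 = 0.06729.
The difference is 0.8450 − 0.2990 = 0.5460, so the interval is 0.5460 ± 0.06729 = (0.479, 0.613).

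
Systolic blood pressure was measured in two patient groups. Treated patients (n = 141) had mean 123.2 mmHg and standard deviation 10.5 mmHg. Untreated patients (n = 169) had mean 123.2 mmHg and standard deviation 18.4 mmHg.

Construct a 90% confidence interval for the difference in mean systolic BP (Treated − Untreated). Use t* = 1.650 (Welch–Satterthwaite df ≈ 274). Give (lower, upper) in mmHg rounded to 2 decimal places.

(-2.75, 2.75)

Per-group SEs: s₁/√n₁ = 10.5/√141 = 0.8843, s₂/√n₂ = 18.4/√169 = 1.4154.
Unpooled SE of the difference: √(0.78198649 + 2.00335716) = 1.6689.
Margin of error = t* · SE = 1.650 × 1.6689 = 2.7537.
x̄₁ − x̄₂ = 123.2 − 123.2 = 0.0000.
CI: 0.0000 ± 2.7537 = (-2.75, 2.75).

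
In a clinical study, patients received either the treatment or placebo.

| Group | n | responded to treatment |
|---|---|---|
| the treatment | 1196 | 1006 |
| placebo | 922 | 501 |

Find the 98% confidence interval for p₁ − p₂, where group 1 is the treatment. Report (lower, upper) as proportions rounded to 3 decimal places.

(0.252, 0.343)

Sample proportions: 1006/1196 = 0.8411, 501/922 = 0.5434.
Each SE is √(p̂(1−p̂)/n): √(0.8411·0.1589/1196) = 0.01057 and √(0.5434·0.4566/922) = 0.01640.
SE(p̂₁ − p̂₂) = √(SE₁² + SE₂²) = √(0.0001117249 + 0.00026896) = 0.01951, since the two samples are independent.
At 98% confidence z* = 2.326; margin = 2.326 × 0.01951 = 0.04538.
The difference is 0.8411 − 0.5434 = 0.2977, so the interval is 0.2977 ± 0.04538 = (0.252, 0.343).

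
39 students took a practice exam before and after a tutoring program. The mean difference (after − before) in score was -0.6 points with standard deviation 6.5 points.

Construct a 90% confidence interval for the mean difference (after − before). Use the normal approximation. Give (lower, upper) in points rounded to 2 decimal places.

(-2.31, 1.11)

This is a matched-pairs design, so SE = s_d/√n = 6.5/√39 = 1.0408.
Margin = 1.645 × 1.0408 = 1.7121; the interval is -0.6 ± 1.7121 = (-2.31, 1.11).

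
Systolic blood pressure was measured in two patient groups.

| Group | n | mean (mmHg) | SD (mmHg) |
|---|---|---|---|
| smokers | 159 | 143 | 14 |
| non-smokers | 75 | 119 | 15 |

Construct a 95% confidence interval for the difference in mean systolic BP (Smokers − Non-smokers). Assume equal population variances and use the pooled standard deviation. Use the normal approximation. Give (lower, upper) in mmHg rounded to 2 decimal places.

(20.07, 27.93)

s_p = √[((n₁−1)s₁² + (n₂−1)s₂²)/(n₁+n₂−2)] = √[(158·14² + 74·15²)/232] = 14.3265.
SE = 14.3265·√(1/159 + 1/75) = 2.0069.
With z* = 1.960, margin = 1.960 × 2.0069 = 3.9335.
x̄₁ − x̄₂ = 143 − 119 = 24.0000; interval 24.0000 ± 3.9335 = (20.07, 27.93).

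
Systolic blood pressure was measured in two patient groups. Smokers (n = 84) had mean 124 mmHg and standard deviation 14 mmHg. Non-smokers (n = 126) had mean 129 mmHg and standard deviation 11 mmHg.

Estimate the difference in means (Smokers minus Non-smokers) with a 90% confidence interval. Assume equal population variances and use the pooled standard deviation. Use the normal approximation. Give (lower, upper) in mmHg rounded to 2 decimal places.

Pooled variance s_p² = [83·14² + 125·11²] / (84+126−2) = 150.9279, so s_p = 12.2853.
SE_diff = s_p·√(1/n₁ + 1/n₂) = 12.2853·√(1/84 + 1/126) = 1.7305.
z* = 1.645; margin = 1.645 × 1.7305 = 2.8467.
Difference = 124 − 129 = -5.0000.
-5.0000 ± 2.8467 → (-7.85, -2.15).

(-7.85, -2.15)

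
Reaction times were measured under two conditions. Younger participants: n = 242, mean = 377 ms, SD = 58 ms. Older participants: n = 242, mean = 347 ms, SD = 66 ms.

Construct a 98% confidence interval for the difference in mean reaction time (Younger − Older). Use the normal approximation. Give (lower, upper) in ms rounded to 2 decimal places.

Per-group SEs: s₁/√n₁ = 58/√242 = 3.7284, s₂/√n₂ = 66/√242 = 4.2426.
Unpooled SE of the difference: √(13.90096656 + 17.99965476) = 5.6481.
Margin of error = z* · SE = 2.326 × 5.6481 = 13.1375.
x̄₁ − x̄₂ = 377 − 347 = 30.0000.
CI: 30.0000 ± 13.1375 = (16.86, 43.14).

(16.86, 43.14)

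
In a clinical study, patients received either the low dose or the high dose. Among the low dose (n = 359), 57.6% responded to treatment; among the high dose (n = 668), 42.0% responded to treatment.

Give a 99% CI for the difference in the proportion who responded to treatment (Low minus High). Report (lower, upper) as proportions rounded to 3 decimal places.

(0.073, 0.239)

SE₁ = √(p̂₁(1−p̂₁)/n₁) = √(0.5760·0.4240/359) = 0.02608; SE₂ = √(0.4200·0.5800/668) = 0.01910.
Independent samples: SE of the difference = √(SE₁² + SE₂²) = √(0.0006801664 + 0.00036481) = 0.03233.
z* for 99% confidence is 2.576, so the margin of error is 2.576 × 0.03233 = 0.08328.
Point estimate p̂₁ − p̂₂ = 0.5760 − 0.4200 = 0.1560.
0.1560 ± 0.08328 → (0.073, 0.239).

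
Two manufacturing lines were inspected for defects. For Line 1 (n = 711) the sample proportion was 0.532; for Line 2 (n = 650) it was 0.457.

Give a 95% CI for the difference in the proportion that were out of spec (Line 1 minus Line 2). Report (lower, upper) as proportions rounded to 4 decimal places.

SE₁ = √(p̂₁(1−p̂₁)/n₁) = √(0.5320·0.4680/711) = 0.01871; SE₂ = √(0.4570·0.5430/650) = 0.01954.
Independent samples: SE of the difference = √(SE₁² + SE₂²) = √(0.0003500641 + 0.0003818116) = 0.02705.
z* for 95% confidence is 1.960, so the margin of error is 1.960 × 0.02705 = 0.05302.
Point estimate p̂₁ − p̂₂ = 0.5320 − 0.4570 = 0.0750.
0.0750 ± 0.05302 → (0.0220, 0.1280).

(0.0220, 0.1280)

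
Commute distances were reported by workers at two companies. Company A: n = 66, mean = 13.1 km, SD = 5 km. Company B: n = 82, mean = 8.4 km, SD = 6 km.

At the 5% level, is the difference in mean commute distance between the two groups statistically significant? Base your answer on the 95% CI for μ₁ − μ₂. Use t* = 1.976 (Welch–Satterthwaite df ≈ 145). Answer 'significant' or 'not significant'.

Per-group SEs: s₁/√n₁ = 5/√66 = 0.6155, s₂/√n₂ = 6/√82 = 0.6626.
Unpooled SE of the difference: √(0.37884025 + 0.43903876) = 0.9044.
Margin of error = t* · SE = 1.976 × 0.9044 = 1.7871.
x̄₁ − x̄₂ = 13.1 − 8.4 = 4.7000.
CI: 4.7000 ± 1.7871 = (2.9129, 6.4871).
The interval (2.9129, 6.4871) does not contain 0, so the difference is significant.

significant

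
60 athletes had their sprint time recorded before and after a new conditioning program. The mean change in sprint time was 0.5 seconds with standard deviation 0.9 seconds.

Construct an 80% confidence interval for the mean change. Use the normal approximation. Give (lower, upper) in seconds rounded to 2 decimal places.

Paired design: SE = s_d/√n = 0.9/√60 = 0.1162.
z* = 1.282; margin of error = 1.282 × 0.1162 = 0.1490.
0.5 ± 0.1490 → (0.35, 0.65).

(0.35, 0.65)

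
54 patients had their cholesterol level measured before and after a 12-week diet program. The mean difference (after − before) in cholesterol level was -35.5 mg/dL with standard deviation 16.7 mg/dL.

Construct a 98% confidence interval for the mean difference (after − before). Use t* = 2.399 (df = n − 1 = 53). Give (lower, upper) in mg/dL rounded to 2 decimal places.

(-40.95, -30.05)

Paired design: SE = s_d/√n = 16.7/√54 = 2.2726.
t* = 2.399; margin of error = 2.399 × 2.2726 = 5.4520.
-35.5 ± 5.4520 → (-40.95, -30.05).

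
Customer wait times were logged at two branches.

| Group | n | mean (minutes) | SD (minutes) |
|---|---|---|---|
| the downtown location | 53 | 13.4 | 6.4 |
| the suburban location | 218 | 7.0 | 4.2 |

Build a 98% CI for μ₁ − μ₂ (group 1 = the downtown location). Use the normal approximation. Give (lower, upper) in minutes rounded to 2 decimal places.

SE₁ = s₁/√n₁ = 6.4/√53 = 0.8791; SE₂ = 4.2/√218 = 0.2845.
Independent samples, unequal variances: SE_diff = √(SE₁² + SE₂²) = √(0.77281681 + 0.08094025) = 0.9240.
z* = 2.326, so margin of error = 2.326 × 0.9240 = 2.1492.
Difference in means = 13.4 − 7.0 = 6.4000.
6.4000 ± 2.1492 → (4.25, 8.55).

(4.25, 8.55)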